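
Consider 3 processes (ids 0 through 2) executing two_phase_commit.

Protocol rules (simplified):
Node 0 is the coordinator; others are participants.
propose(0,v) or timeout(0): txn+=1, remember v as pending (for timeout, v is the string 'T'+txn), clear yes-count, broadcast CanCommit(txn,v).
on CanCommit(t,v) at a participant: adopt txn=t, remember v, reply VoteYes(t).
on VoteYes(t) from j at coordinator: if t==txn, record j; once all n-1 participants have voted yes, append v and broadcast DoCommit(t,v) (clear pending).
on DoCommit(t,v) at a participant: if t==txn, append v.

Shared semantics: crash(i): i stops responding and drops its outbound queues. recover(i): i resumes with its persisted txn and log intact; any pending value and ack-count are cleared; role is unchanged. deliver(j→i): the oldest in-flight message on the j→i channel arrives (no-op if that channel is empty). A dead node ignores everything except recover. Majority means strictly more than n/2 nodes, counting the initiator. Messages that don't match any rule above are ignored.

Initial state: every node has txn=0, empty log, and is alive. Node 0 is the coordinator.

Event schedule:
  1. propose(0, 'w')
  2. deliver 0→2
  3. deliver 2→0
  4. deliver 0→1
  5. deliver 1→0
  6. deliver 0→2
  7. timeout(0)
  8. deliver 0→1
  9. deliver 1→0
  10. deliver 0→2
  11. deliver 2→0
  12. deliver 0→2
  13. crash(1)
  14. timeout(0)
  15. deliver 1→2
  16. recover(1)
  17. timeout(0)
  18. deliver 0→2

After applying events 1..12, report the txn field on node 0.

e1 propose(0,'w'): 0[coor,t=1,-]
e2 deliver 0→2: 2[part,t=1,-]
e3 deliver 2→0: ·
e4 deliver 0→1: 1[part,t=1,-]
e5 deliver 1→0: 0[coor,t=1,w]
e6 deliver 0→2: 2[part,t=1,w]
e7 timeout(0): 0[coor,t=2,w]
e8 deliver 0→1: 1[part,t=1,w]
e9 deliver 1→0: ·
e10 deliver 0→2: 2[part,t=2,w]
e11 deliver 2→0: ·
e12 deliver 0→2: ·

2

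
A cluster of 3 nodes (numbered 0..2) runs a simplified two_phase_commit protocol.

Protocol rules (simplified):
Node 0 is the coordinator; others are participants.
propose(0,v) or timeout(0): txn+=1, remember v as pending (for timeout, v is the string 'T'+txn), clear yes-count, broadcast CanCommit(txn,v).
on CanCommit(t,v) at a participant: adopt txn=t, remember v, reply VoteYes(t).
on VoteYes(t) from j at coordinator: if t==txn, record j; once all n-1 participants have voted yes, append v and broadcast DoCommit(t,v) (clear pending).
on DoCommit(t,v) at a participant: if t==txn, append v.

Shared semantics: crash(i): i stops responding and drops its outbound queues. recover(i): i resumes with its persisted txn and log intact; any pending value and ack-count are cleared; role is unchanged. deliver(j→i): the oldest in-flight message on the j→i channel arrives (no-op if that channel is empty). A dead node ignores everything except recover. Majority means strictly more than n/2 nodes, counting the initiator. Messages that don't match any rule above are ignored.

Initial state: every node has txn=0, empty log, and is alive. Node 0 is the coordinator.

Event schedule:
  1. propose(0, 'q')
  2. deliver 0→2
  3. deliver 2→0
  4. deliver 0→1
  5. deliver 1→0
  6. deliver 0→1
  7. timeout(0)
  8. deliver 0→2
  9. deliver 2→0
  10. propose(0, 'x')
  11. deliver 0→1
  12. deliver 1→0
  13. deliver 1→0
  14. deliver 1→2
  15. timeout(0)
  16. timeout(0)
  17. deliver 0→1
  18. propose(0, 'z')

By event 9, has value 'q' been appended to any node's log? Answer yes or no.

step 1 propose(0,'q'): 0={coor,t=1,log=-}
step 2 deliver 0→2: 2={part,t=1,log=-}
step 3 deliver 2→0: —
step 4 deliver 0→1: 1={part,t=1,log=-}
step 5 deliver 1→0: 0={coor,t=1,log=q}
step 6 deliver 0→1: 1={part,t=1,log=q}
step 7 timeout(0): 0={coor,t=2,log=q}
step 8 deliver 0→2: 2={part,t=1,log=q}
step 9 deliver 2→0: —

yes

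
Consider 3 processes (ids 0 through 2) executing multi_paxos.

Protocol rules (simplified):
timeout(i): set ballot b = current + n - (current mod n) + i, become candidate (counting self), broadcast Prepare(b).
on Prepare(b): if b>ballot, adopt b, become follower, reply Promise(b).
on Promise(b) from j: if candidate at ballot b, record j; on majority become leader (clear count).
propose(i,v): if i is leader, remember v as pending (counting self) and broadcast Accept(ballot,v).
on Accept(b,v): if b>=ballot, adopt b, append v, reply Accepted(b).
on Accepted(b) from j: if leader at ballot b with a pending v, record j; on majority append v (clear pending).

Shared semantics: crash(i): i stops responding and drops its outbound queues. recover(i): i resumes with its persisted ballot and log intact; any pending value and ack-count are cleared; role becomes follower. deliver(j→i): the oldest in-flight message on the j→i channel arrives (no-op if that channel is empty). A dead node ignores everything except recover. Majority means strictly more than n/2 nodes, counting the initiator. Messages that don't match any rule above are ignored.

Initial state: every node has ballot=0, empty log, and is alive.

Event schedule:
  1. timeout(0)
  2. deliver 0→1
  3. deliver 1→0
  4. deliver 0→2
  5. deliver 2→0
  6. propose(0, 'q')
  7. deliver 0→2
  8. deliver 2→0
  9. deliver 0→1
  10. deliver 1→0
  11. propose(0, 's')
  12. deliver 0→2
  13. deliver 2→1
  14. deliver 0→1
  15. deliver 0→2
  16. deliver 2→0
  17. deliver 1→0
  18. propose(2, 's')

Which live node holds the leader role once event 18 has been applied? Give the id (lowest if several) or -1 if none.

[1] timeout(0) → N0(cand b3 [-])
[2] deliver 0→1 → N1(foll b3 [-])
[3] deliver 1→0 → N0(lead b3 [-])
[4] deliver 0→2 → N2(foll b3 [-])
[5] deliver 2→0 → ∅
[6] propose(0,'q') → ∅
[7] deliver 0→2 → N2(foll b3 [q])
[8] deliver 2→0 → N0(lead b3 [q])
[9] deliver 0→1 → N1(foll b3 [q])
[10] deliver 1→0 → ∅
[11] propose(0,'s') → ∅
[12] deliver 0→2 → N2(foll b3 [q,s])
[13] deliver 2→1 → ∅
[14] deliver 0→1 → N1(foll b3 [q,s])
[15] deliver 0→2 → ∅
[16] deliver 2→0 → N0(lead b3 [q,s])
[17] deliver 1→0 → ∅
[18] propose(2,'s') → ∅

0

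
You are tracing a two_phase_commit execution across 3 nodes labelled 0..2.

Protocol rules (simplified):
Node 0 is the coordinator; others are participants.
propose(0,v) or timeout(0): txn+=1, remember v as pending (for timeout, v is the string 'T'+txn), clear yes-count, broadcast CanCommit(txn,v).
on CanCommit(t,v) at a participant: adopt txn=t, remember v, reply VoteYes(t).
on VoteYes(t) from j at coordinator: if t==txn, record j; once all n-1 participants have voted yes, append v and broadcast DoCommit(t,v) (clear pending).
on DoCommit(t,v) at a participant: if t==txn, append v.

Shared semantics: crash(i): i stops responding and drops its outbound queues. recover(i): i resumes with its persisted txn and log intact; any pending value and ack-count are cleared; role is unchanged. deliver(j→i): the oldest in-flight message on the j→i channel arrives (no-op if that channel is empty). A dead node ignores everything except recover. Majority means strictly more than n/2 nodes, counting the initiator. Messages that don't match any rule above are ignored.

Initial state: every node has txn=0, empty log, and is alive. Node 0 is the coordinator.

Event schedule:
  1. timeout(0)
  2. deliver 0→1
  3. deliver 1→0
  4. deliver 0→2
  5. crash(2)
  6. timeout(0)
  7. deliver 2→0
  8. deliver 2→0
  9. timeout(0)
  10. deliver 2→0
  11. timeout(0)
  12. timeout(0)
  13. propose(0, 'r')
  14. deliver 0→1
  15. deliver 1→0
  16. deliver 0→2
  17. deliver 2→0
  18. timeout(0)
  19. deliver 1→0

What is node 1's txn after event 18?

[1] timeout(0) → N0(coor t1 [-])
[2] deliver 0→1 → N1(part t1 [-])
[3] deliver 1→0 → ∅
[4] deliver 0→2 → N2(part t1 [-])
[5] crash(2) → N2(✗part t1 [-])
[6] timeout(0) → N0(coor t2 [-])
[7] deliver 2→0 → ∅
[8] deliver 2→0 → ∅
[9] timeout(0) → N0(coor t3 [-])
[10] deliver 2→0 → ∅
[11] timeout(0) → N0(coor t4 [-])
[12] timeout(0) → N0(coor t5 [-])
[13] propose(0,'r') → N0(coor t6 [-])
[14] deliver 0→1 → N1(part t2 [-])
[15] deliver 1→0 → ∅
[16] deliver 0→2 → ∅
[17] deliver 2→0 → ∅
[18] timeout(0) → N0(coor t7 [-])

2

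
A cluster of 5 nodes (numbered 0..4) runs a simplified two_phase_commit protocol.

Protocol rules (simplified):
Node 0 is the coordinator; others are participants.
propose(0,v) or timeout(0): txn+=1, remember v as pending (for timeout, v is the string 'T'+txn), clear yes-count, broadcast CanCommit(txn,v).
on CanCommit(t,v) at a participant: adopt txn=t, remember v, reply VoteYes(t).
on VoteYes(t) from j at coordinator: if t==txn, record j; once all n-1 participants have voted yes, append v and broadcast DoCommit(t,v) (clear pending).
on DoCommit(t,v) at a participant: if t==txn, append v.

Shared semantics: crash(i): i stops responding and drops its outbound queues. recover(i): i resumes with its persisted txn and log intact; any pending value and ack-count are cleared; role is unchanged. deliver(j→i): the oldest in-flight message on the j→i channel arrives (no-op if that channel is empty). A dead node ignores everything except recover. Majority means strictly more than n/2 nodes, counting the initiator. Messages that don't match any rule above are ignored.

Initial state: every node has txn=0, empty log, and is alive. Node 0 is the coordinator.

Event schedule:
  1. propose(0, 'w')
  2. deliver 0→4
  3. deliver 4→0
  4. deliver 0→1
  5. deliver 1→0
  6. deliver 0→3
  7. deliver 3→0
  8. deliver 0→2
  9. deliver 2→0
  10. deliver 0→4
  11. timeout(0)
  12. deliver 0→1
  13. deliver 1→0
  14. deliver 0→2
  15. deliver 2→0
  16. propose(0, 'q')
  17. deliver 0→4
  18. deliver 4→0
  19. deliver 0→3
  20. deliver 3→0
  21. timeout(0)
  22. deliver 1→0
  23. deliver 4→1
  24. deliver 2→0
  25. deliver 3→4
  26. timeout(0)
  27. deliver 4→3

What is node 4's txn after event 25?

[1] propose(0,'w') → N0(coor t1 [-])
[2] deliver 0→4 → N4(part t1 [-])
[3] deliver 4→0 → ∅
[4] deliver 0→1 → N1(part t1 [-])
[5] deliver 1→0 → ∅
[6] deliver 0→3 → N3(part t1 [-])
[7] deliver 3→0 → ∅
[8] deliver 0→2 → N2(part t1 [-])
[9] deliver 2→0 → N0(coor t1 [w])
[10] deliver 0→4 → N4(part t1 [w])
[11] timeout(0) → N0(coor t2 [w])
[12] deliver 0→1 → N1(part t1 [w])
[13] deliver 1→0 → ∅
[14] deliver 0→2 → N2(part t1 [w])
[15] deliver 2→0 → ∅
[16] propose(0,'q') → N0(coor t3 [w])
[17] deliver 0→4 → N4(part t2 [w])
[18] deliver 4→0 → ∅
[19] deliver 0→3 → N3(part t1 [w])
[20] deliver 3→0 → ∅
[21] timeout(0) → N0(coor t4 [w])
[22] deliver 1→0 → ∅
[23] deliver 4→1 → ∅
[24] deliver 2→0 → ∅
[25] deliver 3→4 → ∅

2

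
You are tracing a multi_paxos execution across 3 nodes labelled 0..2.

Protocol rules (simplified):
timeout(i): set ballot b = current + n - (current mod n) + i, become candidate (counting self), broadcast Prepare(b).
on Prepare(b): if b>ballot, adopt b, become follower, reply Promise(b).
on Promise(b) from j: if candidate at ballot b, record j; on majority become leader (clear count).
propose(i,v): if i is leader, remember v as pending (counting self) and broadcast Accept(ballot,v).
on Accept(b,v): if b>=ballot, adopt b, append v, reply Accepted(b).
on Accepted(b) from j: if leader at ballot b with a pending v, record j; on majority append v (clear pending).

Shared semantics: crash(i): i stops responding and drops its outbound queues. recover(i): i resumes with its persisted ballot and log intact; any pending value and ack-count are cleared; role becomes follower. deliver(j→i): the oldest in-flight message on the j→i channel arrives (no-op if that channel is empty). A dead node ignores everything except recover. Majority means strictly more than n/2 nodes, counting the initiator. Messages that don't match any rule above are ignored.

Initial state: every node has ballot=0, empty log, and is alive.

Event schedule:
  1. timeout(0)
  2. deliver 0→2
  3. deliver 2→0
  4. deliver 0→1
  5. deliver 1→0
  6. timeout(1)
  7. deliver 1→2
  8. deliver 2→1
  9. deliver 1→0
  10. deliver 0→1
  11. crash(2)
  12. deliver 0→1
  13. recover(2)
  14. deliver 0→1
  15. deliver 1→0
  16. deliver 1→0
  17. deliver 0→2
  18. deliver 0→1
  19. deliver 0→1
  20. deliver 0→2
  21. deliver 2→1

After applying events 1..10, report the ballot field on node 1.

7

1. timeout(0):  <0:cand b3 ->
2. deliver 0→2:  <2:foll b3 ->
3. deliver 2→0:  <0:lead b3 ->
4. deliver 0→1:  <1:foll b3 ->
5. deliver 1→0:  nop
6. timeout(1):  <1:cand b7 ->
7. deliver 1→2:  <2:foll b7 ->
8. deliver 2→1:  <1:lead b7 ->
9. deliver 1→0:  <0:foll b7 ->
10. deliver 0→1:  nop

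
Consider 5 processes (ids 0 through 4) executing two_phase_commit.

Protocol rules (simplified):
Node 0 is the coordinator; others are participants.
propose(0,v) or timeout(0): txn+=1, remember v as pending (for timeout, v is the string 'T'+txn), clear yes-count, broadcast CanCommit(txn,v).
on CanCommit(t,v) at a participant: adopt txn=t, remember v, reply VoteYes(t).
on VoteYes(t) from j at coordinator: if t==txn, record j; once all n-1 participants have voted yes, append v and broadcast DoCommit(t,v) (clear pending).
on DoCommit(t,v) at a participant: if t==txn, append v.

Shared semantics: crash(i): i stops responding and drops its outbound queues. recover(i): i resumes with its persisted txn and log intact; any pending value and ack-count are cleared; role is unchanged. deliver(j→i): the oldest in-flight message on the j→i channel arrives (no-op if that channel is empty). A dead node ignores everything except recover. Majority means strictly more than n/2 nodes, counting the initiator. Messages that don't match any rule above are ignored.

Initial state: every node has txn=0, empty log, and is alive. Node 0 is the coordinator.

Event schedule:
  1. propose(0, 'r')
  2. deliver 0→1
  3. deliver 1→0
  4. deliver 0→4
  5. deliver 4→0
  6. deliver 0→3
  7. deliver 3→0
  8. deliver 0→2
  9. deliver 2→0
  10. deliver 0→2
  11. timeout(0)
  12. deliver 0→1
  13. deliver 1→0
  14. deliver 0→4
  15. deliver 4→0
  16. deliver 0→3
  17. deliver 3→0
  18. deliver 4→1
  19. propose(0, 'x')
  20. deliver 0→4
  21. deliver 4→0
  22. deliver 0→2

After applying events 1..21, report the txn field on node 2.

1

[1] propose(0,'r') → N0(coor t1 [-])
[2] deliver 0→1 → N1(part t1 [-])
[3] deliver 1→0 → ∅
[4] deliver 0→4 → N4(part t1 [-])
[5] deliver 4→0 → ∅
[6] deliver 0→3 → N3(part t1 [-])
[7] deliver 3→0 → ∅
[8] deliver 0→2 → N2(part t1 [-])
[9] deliver 2→0 → N0(coor t1 [r])
[10] deliver 0→2 → N2(part t1 [r])
[11] timeout(0) → N0(coor t2 [r])
[12] deliver 0→1 → N1(part t1 [r])
[13] deliver 1→0 → ∅
[14] deliver 0→4 → N4(part t1 [r])
[15] deliver 4→0 → ∅
[16] deliver 0→3 → N3(part t1 [r])
[17] deliver 3→0 → ∅
[18] deliver 4→1 → ∅
[19] propose(0,'x') → N0(coor t3 [r])
[20] deliver 0→4 → N4(part t2 [r])
[21] deliver 4→0 → ∅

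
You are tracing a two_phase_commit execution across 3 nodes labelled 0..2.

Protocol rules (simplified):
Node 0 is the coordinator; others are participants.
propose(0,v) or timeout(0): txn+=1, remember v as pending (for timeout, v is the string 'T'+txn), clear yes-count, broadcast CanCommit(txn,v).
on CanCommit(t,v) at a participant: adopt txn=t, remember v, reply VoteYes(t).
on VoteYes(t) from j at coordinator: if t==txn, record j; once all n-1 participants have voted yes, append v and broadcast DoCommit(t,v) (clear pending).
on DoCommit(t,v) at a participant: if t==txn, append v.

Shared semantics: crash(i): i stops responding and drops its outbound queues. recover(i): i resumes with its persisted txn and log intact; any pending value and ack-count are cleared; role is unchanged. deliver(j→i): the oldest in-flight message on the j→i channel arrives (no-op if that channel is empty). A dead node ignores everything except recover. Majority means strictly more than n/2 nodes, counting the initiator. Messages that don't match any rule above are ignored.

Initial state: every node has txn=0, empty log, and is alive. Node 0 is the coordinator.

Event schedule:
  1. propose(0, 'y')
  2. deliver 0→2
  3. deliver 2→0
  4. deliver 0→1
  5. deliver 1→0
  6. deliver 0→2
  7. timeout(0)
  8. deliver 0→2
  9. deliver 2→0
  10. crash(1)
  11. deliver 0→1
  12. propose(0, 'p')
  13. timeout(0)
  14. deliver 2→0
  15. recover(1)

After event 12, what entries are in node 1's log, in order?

after 1 — propose(0,'y'): n0:coor/t1/[-]
after 2 — deliver 0→2: n2:part/t1/[-]
after 3 — deliver 2→0: ·
after 4 — deliver 0→1: n1:part/t1/[-]
after 5 — deliver 1→0: n0:coor/t1/[y]
after 6 — deliver 0→2: n2:part/t1/[y]
after 7 — timeout(0): n0:coor/t2/[y]
after 8 — deliver 0→2: n2:part/t2/[y]
after 9 — deliver 2→0: ·
after 10 — crash(1): n1:✗part/t1/[-]
after 11 — deliver 0→1: ·
after 12 — propose(0,'p'): n0:coor/t3/[y]

empty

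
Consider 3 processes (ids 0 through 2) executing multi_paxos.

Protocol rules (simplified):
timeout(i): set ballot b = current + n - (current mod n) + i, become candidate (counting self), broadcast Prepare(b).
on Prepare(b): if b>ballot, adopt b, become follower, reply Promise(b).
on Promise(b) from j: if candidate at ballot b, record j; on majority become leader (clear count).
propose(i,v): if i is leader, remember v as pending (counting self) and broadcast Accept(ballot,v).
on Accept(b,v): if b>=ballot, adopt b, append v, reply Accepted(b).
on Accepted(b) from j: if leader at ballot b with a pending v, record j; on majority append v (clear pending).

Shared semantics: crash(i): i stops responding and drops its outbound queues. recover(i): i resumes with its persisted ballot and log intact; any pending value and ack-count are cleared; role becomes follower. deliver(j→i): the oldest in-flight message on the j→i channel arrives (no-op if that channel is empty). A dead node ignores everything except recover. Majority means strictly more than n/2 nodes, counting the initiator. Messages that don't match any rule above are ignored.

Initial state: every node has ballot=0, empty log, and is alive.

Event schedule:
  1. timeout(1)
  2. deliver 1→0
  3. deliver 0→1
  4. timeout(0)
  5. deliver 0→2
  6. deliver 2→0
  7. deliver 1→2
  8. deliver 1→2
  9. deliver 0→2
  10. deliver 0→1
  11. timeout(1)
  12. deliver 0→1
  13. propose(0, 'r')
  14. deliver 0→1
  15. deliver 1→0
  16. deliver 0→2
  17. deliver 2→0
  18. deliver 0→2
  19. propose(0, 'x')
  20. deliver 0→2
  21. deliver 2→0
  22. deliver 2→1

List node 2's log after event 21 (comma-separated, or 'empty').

1. timeout(1):  <1:cand b4 ->
2. deliver 1→0:  <0:foll b4 ->
3. deliver 0→1:  <1:lead b4 ->
4. timeout(0):  <0:cand b6 ->
5. deliver 0→2:  <2:foll b6 ->
6. deliver 2→0:  <0:lead b6 ->
7. deliver 1→2:  nop
8. deliver 1→2:  nop
9. deliver 0→2:  nop
10. deliver 0→1:  <1:foll b6 ->
11. timeout(1):  <1:cand b10 ->
12. deliver 0→1:  nop
13. propose(0,'r'):  nop
14. deliver 0→1:  nop
15. deliver 1→0:  nop
16. deliver 0→2:  <2:foll b6 r>
17. deliver 2→0:  <0:lead b6 r>
18. deliver 0→2:  nop
19. propose(0,'x'):  nop
20. deliver 0→2:  <2:foll b6 r,x>
21. deliver 2→0:  <0:lead b6 r,x>

r,x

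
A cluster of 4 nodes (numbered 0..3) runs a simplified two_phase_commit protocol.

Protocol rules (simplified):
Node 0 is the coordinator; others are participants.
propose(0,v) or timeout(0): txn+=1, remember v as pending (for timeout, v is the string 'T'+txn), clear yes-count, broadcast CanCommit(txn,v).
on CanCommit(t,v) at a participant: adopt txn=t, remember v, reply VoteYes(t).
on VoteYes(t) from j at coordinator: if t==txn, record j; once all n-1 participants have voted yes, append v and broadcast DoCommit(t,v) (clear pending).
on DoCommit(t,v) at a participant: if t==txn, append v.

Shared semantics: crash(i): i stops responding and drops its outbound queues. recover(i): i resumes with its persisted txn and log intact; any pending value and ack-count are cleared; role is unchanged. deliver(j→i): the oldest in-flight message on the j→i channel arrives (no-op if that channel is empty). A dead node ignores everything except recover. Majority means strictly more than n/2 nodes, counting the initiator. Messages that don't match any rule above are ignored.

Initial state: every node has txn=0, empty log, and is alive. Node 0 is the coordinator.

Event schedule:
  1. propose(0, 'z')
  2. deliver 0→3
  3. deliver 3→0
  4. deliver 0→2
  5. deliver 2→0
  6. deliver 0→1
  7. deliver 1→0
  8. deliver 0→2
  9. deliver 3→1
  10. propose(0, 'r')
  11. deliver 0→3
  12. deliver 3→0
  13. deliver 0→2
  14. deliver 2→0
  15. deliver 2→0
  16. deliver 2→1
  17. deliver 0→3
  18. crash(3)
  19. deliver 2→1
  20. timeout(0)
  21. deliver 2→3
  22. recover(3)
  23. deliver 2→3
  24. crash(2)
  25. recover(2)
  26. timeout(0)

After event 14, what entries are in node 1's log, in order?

after 1 — propose(0,'z'): n0:coor/t1/[-]
after 2 — deliver 0→3: n3:part/t1/[-]
after 3 — deliver 3→0: ·
after 4 — deliver 0→2: n2:part/t1/[-]
after 5 — deliver 2→0: ·
after 6 — deliver 0→1: n1:part/t1/[-]
after 7 — deliver 1→0: n0:coor/t1/[z]
after 8 — deliver 0→2: n2:part/t1/[z]
after 9 — deliver 3→1: ·
after 10 — propose(0,'r'): n0:coor/t2/[z]
after 11 — deliver 0→3: n3:part/t1/[z]
after 12 — deliver 3→0: ·
after 13 — deliver 0→2: n2:part/t2/[z]
after 14 — deliver 2→0: ·

empty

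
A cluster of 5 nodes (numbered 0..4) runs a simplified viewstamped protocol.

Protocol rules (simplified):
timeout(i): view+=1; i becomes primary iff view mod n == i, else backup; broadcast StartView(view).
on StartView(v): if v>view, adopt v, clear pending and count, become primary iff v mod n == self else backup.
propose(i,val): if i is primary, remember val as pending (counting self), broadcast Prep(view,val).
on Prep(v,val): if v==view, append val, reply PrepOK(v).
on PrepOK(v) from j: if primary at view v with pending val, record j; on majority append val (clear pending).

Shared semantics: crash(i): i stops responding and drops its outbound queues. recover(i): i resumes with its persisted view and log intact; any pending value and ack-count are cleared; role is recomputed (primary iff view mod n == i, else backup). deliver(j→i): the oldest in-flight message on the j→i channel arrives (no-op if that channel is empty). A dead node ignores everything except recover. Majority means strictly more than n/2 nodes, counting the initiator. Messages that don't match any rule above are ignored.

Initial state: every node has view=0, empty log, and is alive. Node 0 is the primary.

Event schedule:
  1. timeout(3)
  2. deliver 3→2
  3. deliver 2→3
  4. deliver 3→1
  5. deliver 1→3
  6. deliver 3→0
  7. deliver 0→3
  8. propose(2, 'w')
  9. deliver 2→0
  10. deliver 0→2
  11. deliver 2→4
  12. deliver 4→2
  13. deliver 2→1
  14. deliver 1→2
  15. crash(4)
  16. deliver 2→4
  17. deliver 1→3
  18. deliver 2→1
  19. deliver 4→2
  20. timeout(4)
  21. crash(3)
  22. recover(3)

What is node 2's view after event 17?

1

1. timeout(3):  <3:back v1 ->
2. deliver 3→2:  <2:back v1 ->
3. deliver 2→3:  nop
4. deliver 3→1:  <1:prim v1 ->
5. deliver 1→3:  nop
6. deliver 3→0:  <0:back v1 ->
7. deliver 0→3:  nop
8. propose(2,'w'):  nop
9. deliver 2→0:  nop
10. deliver 0→2:  nop
11. deliver 2→4:  nop
12. deliver 4→2:  nop
13. deliver 2→1:  nop
14. deliver 1→2:  nop
15. crash(4):  <4:✗back v0 ->
16. deliver 2→4:  nop
17. deliver 1→3:  nop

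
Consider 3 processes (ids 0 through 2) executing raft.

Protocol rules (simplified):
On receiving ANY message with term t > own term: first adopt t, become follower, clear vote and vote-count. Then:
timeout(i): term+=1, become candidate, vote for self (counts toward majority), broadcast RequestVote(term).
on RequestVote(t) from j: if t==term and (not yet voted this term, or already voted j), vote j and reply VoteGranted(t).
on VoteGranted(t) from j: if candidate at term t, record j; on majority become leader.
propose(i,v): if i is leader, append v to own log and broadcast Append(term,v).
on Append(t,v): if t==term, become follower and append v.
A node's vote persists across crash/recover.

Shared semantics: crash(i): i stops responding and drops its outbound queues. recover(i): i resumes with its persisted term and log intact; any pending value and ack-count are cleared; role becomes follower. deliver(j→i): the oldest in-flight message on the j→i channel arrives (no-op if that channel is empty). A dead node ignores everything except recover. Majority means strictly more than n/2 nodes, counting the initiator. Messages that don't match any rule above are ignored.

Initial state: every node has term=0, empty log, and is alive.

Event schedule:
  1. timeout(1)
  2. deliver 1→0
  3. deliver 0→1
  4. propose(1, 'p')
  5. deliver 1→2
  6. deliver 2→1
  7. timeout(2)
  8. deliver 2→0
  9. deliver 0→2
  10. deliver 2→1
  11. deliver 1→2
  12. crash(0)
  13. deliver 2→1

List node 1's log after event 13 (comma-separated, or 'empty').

p

[1] timeout(1) → N1(cand t1 [-])
[2] deliver 1→0 → N0(foll t1 [-])
[3] deliver 0→1 → N1(lead t1 [-])
[4] propose(1,'p') → N1(lead t1 [p])
[5] deliver 1→2 → N2(foll t1 [-])
[6] deliver 2→1 → ∅
[7] timeout(2) → N2(cand t2 [-])
[8] deliver 2→0 → N0(foll t2 [-])
[9] deliver 0→2 → N2(lead t2 [-])
[10] deliver 2→1 → N1(foll t2 [p])
[11] deliver 1→2 → ∅
[12] crash(0) → N0(✗foll t2 [-])
[13] deliver 2→1 → ∅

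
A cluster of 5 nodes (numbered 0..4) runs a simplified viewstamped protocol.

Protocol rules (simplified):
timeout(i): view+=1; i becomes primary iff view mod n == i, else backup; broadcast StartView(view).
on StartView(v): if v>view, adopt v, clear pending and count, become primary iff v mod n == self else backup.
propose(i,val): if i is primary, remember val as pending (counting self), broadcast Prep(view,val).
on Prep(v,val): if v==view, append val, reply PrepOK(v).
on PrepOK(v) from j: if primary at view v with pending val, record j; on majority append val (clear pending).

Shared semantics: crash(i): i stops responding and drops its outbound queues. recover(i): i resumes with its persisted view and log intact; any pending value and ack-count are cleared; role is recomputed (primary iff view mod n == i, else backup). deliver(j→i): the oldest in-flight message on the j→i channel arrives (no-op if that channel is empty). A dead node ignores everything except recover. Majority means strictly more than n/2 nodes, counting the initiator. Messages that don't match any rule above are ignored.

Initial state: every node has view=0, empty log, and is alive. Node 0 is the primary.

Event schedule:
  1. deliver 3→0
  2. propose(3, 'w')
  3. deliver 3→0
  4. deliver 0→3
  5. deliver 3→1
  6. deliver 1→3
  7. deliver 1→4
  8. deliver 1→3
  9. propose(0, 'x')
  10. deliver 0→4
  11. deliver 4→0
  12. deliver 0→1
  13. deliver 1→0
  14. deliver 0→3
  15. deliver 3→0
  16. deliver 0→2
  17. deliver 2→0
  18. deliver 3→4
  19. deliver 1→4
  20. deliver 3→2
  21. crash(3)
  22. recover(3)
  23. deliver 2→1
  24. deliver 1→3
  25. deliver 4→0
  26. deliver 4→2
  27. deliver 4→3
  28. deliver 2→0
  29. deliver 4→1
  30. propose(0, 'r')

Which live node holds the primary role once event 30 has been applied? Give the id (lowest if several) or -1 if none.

0

[1] deliver 3→0 → ∅
[2] propose(3,'w') → ∅
[3] deliver 3→0 → ∅
[4] deliver 0→3 → ∅
[5] deliver 3→1 → ∅
[6] deliver 1→3 → ∅
[7] deliver 1→4 → ∅
[8] deliver 1→3 → ∅
[9] propose(0,'x') → ∅
[10] deliver 0→4 → N4(back v0 [x])
[11] deliver 4→0 → ∅
[12] deliver 0→1 → N1(back v0 [x])
[13] deliver 1→0 → N0(prim v0 [x])
[14] deliver 0→3 → N3(back v0 [x])
[15] deliver 3→0 → ∅
[16] deliver 0→2 → N2(back v0 [x])
[17] deliver 2→0 → ∅
[18] deliver 3→4 → ∅
[19] deliver 1→4 → ∅
[20] deliver 3→2 → ∅
[21] crash(3) → N3(✗back v0 [x])
[22] recover(3) → N3(back v0 [x])
[23] deliver 2→1 → ∅
[24] deliver 1→3 → ∅
[25] deliver 4→0 → ∅
[26] deliver 4→2 → ∅
[27] deliver 4→3 → ∅
[28] deliver 2→0 → ∅
[29] deliver 4→1 → ∅
[30] propose(0,'r') → ∅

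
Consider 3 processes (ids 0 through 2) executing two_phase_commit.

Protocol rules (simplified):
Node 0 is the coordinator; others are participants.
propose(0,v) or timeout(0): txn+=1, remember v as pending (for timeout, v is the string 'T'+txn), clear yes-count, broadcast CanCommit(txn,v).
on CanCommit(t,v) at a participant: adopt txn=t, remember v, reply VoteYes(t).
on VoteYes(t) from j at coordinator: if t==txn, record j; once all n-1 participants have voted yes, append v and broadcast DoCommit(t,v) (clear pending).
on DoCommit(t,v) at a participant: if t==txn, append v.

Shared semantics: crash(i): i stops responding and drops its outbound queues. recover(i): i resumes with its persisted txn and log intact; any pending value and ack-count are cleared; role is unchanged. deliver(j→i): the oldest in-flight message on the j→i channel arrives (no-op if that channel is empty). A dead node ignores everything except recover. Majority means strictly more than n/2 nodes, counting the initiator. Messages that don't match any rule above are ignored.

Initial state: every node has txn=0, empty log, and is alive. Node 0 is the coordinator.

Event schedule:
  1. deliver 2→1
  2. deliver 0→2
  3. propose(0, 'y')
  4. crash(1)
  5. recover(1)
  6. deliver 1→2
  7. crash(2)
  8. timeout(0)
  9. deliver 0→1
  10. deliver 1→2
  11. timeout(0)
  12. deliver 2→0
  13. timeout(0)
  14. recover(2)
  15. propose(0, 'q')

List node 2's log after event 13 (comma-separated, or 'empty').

empty

[1] deliver 2→1 → ∅
[2] deliver 0→2 → ∅
[3] propose(0,'y') → N0(coor t1 [-])
[4] crash(1) → N1(✗part t0 [-])
[5] recover(1) → N1(part t0 [-])
[6] deliver 1→2 → ∅
[7] crash(2) → N2(✗part t0 [-])
[8] timeout(0) → N0(coor t2 [-])
[9] deliver 0→1 → N1(part t1 [-])
[10] deliver 1→2 → ∅
[11] timeout(0) → N0(coor t3 [-])
[12] deliver 2→0 → ∅
[13] timeout(0) → N0(coor t4 [-])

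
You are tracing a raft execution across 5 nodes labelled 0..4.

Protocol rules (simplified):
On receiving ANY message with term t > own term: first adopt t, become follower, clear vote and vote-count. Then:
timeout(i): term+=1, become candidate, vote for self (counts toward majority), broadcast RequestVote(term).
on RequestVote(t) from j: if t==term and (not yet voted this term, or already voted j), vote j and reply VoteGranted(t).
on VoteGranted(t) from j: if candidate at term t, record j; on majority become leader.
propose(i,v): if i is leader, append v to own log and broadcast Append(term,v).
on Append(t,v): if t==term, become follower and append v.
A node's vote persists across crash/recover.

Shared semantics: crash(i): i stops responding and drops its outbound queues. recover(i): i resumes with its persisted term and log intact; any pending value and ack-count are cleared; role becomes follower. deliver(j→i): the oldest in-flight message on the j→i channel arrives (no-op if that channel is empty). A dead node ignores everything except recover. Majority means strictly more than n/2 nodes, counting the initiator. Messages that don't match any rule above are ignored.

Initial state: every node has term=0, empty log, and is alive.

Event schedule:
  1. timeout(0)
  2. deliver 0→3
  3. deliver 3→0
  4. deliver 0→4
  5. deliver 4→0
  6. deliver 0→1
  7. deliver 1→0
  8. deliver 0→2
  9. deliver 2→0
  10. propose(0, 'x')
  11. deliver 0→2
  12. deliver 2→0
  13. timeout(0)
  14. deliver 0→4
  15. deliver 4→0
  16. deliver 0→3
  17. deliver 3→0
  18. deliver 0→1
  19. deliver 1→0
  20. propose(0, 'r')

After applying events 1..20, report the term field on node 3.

after 1 — timeout(0): n0:cand/t1/[-]
after 2 — deliver 0→3: n3:foll/t1/[-]
after 3 — deliver 3→0: ·
after 4 — deliver 0→4: n4:foll/t1/[-]
after 5 — deliver 4→0: n0:lead/t1/[-]
after 6 — deliver 0→1: n1:foll/t1/[-]
after 7 — deliver 1→0: ·
after 8 — deliver 0→2: n2:foll/t1/[-]
after 9 — deliver 2→0: ·
after 10 — propose(0,'x'): n0:lead/t1/[x]
after 11 — deliver 0→2: n2:foll/t1/[x]
after 12 — deliver 2→0: ·
after 13 — timeout(0): n0:cand/t2/[x]
after 14 — deliver 0→4: n4:foll/t1/[x]
after 15 — deliver 4→0: ·
after 16 — deliver 0→3: n3:foll/t1/[x]
after 17 — deliver 3→0: ·
after 18 — deliver 0→1: n1:foll/t1/[x]
after 19 — deliver 1→0: ·
after 20 — propose(0,'r'): ·

1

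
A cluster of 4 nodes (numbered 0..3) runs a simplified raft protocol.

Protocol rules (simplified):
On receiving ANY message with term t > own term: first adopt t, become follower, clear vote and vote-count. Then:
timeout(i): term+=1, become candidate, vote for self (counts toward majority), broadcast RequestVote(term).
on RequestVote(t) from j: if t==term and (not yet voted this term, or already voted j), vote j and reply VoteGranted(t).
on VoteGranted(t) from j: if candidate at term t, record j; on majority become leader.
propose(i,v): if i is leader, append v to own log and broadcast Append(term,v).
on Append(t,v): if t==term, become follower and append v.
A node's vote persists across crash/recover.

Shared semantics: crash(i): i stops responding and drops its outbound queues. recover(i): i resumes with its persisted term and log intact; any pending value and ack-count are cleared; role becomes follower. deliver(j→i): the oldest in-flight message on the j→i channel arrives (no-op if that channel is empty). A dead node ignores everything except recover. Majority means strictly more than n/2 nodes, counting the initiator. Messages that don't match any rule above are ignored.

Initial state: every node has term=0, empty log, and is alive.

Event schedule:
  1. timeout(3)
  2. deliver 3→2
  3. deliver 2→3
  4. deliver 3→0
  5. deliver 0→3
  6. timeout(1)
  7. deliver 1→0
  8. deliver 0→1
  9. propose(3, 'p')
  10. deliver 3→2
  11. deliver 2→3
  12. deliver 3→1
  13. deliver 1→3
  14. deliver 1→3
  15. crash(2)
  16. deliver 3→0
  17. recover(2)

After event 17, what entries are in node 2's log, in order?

p

1. timeout(3):  <3:cand t1 ->
2. deliver 3→2:  <2:foll t1 ->
3. deliver 2→3:  nop
4. deliver 3→0:  <0:foll t1 ->
5. deliver 0→3:  <3:lead t1 ->
6. timeout(1):  <1:cand t1 ->
7. deliver 1→0:  nop
8. deliver 0→1:  nop
9. propose(3,'p'):  <3:lead t1 p>
10. deliver 3→2:  <2:foll t1 p>
11. deliver 2→3:  nop
12. deliver 3→1:  nop
13. deliver 1→3:  nop
14. deliver 1→3:  nop
15. crash(2):  <2:✗foll t1 p>
16. deliver 3→0:  <0:foll t1 p>
17. recover(2):  <2:foll t1 p>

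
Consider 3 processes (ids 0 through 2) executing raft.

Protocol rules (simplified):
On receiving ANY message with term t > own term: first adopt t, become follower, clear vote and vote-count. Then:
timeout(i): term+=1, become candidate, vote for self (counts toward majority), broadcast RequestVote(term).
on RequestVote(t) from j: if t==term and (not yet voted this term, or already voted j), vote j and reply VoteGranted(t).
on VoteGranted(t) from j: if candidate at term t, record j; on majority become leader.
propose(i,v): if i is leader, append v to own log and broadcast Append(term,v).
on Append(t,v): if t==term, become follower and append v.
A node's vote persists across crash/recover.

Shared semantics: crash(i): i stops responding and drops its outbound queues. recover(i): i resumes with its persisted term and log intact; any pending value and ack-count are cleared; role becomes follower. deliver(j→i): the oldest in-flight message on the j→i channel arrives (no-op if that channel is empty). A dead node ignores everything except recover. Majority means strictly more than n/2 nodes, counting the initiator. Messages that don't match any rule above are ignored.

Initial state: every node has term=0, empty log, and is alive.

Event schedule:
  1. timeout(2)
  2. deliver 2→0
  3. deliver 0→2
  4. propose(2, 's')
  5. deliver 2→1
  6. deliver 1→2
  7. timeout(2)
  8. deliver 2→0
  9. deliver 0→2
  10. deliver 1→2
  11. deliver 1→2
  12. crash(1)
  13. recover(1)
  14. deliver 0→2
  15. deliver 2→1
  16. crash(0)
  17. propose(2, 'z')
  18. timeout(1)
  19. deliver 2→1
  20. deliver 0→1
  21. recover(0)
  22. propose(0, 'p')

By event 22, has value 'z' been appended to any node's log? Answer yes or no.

no

1. timeout(2):  <2:cand t1 ->
2. deliver 2→0:  <0:foll t1 ->
3. deliver 0→2:  <2:lead t1 ->
4. propose(2,'s'):  <2:lead t1 s>
5. deliver 2→1:  <1:foll t1 ->
6. deliver 1→2:  nop
7. timeout(2):  <2:cand t2 s>
8. deliver 2→0:  <0:foll t1 s>
9. deliver 0→2:  nop
10. deliver 1→2:  nop
11. deliver 1→2:  nop
12. crash(1):  <1:✗foll t1 ->
13. recover(1):  <1:foll t1 ->
14. deliver 0→2:  nop
15. deliver 2→1:  <1:foll t1 s>
16. crash(0):  <0:✗foll t1 s>
17. propose(2,'z'):  nop
18. timeout(1):  <1:cand t2 s>
19. deliver 2→1:  nop
20. deliver 0→1:  nop
21. recover(0):  <0:foll t1 s>
22. propose(0,'p'):  nop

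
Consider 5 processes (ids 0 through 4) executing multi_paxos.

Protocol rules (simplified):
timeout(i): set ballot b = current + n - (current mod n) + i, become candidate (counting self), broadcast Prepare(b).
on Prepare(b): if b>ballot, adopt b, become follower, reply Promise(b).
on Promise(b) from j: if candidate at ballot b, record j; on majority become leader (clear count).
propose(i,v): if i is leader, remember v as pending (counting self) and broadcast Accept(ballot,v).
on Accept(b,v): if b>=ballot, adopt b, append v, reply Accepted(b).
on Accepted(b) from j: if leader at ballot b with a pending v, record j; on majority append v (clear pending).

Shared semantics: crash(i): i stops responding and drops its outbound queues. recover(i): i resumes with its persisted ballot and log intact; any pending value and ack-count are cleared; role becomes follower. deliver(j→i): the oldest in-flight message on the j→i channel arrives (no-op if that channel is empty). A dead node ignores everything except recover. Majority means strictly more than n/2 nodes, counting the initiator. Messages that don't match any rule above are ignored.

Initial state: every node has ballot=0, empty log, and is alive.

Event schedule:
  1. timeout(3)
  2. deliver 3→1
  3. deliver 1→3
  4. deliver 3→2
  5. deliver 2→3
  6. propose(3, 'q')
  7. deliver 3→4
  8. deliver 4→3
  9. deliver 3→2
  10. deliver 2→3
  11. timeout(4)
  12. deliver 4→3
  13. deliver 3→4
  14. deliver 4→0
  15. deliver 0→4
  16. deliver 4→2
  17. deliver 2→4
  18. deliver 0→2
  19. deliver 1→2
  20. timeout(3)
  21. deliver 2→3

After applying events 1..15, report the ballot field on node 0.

after 1 — timeout(3): n3:cand/b8/[-]
after 2 — deliver 3→1: n1:foll/b8/[-]
after 3 — deliver 1→3: ·
after 4 — deliver 3→2: n2:foll/b8/[-]
after 5 — deliver 2→3: n3:lead/b8/[-]
after 6 — propose(3,'q'): ·
after 7 — deliver 3→4: n4:foll/b8/[-]
after 8 — deliver 4→3: ·
after 9 — deliver 3→2: n2:foll/b8/[q]
after 10 — deliver 2→3: ·
after 11 — timeout(4): n4:cand/b14/[-]
after 12 — deliver 4→3: n3:foll/b14/[-]
after 13 — deliver 3→4: ·
after 14 — deliver 4→0: n0:foll/b14/[-]
after 15 — deliver 0→4: ·

14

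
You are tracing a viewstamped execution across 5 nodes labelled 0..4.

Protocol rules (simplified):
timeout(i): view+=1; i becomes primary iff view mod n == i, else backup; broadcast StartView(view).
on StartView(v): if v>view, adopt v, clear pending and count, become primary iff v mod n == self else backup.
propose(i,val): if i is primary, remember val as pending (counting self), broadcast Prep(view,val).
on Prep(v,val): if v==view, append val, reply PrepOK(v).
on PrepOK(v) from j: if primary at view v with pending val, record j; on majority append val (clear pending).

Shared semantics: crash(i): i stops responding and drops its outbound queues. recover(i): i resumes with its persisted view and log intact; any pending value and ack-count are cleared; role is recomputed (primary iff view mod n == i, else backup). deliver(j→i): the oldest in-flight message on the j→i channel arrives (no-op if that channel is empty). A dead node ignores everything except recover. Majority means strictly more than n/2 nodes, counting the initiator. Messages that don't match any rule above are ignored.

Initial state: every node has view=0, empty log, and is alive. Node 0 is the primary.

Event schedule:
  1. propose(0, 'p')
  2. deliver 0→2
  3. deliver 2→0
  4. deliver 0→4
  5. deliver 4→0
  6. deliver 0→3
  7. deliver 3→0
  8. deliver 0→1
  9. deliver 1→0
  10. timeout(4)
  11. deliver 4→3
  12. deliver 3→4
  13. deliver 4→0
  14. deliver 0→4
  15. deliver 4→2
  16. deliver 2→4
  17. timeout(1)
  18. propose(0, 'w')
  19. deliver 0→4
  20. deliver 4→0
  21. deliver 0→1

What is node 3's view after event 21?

step 1 propose(0,'p'): —
step 2 deliver 0→2: 2={back,v=0,log=p}
step 3 deliver 2→0: —
step 4 deliver 0→4: 4={back,v=0,log=p}
step 5 deliver 4→0: 0={prim,v=0,log=p}
step 6 deliver 0→3: 3={back,v=0,log=p}
step 7 deliver 3→0: —
step 8 deliver 0→1: 1={back,v=0,log=p}
step 9 deliver 1→0: —
step 10 timeout(4): 4={back,v=1,log=p}
step 11 deliver 4→3: 3={back,v=1,log=p}
step 12 deliver 3→4: —
step 13 deliver 4→0: 0={back,v=1,log=p}
step 14 deliver 0→4: —
step 15 deliver 4→2: 2={back,v=1,log=p}
step 16 deliver 2→4: —
step 17 timeout(1): 1={prim,v=1,log=p}
step 18 propose(0,'w'): —
step 19 deliver 0→4: —
step 20 deliver 4→0: —
step 21 deliver 0→1: —

1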